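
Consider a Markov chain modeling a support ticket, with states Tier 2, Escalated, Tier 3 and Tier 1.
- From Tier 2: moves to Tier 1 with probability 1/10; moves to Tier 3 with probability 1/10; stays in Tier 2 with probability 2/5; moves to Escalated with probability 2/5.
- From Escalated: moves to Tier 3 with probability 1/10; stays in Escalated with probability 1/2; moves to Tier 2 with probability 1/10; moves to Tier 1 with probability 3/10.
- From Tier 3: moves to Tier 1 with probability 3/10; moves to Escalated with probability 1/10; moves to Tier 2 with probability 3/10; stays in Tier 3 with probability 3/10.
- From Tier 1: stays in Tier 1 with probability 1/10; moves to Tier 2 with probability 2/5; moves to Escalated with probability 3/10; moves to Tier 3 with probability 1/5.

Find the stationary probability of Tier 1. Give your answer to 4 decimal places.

0.2044

Let the stationary distribution be π with π = πP and π_1 + π_2 + π_3 + π_4 = 1.
π_1 = 0.4·π_1 + 0.1·π_2 + 0.3·π_3 + 0.4·π_4
π_2 = 0.4·π_1 + 0.5·π_2 + 0.1·π_3 + 0.3·π_4
π_3 = 0.1·π_1 + 0.1·π_2 + 0.3·π_3 + 0.2·π_4
Solving with the normalization constraint gives π = (0.2735, 0.3715, 0.1506, 0.2044).
So the stationary probability of Tier 1 is 0.2044.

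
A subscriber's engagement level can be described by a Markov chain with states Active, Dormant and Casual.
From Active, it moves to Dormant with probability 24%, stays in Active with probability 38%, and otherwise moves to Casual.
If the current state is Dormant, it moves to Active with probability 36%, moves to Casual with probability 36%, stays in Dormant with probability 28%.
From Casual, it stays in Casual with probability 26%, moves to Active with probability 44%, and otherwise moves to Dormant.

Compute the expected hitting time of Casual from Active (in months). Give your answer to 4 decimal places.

Let t(s) be the expected number of months to first reach Casual from state s, with t(Casual) = 0. Conditioning on the first month:
t(Active) = 1 + 0.38·t(Active) + 0.24·t(Dormant)
t(Dormant) = 1 + 0.36·t(Active) + 0.28·t(Dormant)
Solving: t(Active) = 2.6667, t(Dormant) = 2.7222.
Expected months from Active to Casual: 2.6667.

2.6667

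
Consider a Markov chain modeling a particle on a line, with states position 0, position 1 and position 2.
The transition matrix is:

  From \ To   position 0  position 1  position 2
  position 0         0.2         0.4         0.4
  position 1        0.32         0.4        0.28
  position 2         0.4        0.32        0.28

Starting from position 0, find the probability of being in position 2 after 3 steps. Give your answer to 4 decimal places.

0.3194

Propagate the distribution vector 3 steps from position 0.
After 0 steps: (1.0000, 0.0000, 0.0000)
After 1 step: (0.2000, 0.4000, 0.4000)
After 2 steps: (0.3280, 0.3680, 0.3040)
After 3 steps: (0.3050, 0.3757, 0.3194)
P(in position 2 after 3 steps) = 0.3194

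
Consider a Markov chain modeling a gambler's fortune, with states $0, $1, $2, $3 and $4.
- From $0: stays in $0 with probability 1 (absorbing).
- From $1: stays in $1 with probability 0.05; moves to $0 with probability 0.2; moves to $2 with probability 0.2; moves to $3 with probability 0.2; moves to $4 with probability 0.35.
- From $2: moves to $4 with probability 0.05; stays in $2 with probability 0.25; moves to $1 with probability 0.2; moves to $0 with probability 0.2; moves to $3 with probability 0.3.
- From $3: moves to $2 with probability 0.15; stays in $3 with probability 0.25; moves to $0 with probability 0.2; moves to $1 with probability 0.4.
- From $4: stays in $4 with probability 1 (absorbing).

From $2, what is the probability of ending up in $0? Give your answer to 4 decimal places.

0.6606

Let h(s) be the probability of absorption at $0 starting from transient state s. Then h($0) = 1 and h($4) = 0. By first-step analysis:
h($1) = 0.2·1 + 0.05·h($1) + 0.2·h($2) + 0.2·h($3) + 0.35·0
h($2) = 0.2·1 + 0.2·h($1) + 0.25·h($2) + 0.3·h($3) + 0.05·0
h($3) = 0.2·1 + 0.4·h($1) + 0.15·h($2) + 0.25·h($3)
Solving: h($1) = 0.4884, h($2) = 0.6606, h($3) = 0.6593.
Starting from $2, the probability is 0.6606.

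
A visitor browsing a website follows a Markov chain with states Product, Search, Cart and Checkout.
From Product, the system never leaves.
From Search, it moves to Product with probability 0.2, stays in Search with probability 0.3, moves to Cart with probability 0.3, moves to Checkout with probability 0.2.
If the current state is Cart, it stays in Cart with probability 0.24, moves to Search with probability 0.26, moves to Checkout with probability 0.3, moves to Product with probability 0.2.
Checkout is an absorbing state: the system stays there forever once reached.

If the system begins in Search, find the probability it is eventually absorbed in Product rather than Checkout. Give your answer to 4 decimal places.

0.4670

Let h(s) be the probability of absorption at Product starting from transient state s. Then h(Product) = 1 and h(Checkout) = 0. By first-step analysis:
h(Search) = 0.2·1 + 0.3·h(Search) + 0.3·h(Cart) + 0.2·0
h(Cart) = 0.2·1 + 0.26·h(Search) + 0.24·h(Cart) + 0.3·0
Solving: h(Search) = 0.4670, h(Cart) = 0.4229.
Starting from Search, the probability is 0.4670.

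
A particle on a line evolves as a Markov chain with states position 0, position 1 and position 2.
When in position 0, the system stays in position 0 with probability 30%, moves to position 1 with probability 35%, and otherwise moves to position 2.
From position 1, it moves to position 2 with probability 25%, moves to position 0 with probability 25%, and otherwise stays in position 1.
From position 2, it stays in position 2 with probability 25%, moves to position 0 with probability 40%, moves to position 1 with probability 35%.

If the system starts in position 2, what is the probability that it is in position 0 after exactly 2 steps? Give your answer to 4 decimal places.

0.3075

Sum over the intermediate state after 1 step:
P = P(position 2→position 0)·P(position 0→position 0) + P(position 2→position 1)·P(position 1→position 0) + P(position 2→position 2)·P(position 2→position 0)
  = 0.4×0.3 + 0.35×0.25 + 0.25×0.4
  = 0.1200 + 0.0875 + 0.1000 = 0.3075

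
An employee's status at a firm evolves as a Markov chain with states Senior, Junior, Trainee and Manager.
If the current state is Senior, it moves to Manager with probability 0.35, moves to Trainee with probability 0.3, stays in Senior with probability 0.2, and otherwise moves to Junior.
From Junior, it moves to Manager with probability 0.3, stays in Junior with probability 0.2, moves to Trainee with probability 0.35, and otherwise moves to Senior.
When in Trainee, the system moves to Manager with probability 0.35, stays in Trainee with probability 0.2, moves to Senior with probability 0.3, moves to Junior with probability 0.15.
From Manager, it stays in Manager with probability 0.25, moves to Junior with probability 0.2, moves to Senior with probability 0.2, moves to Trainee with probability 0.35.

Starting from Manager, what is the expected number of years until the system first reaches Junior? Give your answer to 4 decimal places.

5.7534

Let t(s) be the expected number of years to first reach Junior from state s, with t(Junior) = 0. Conditioning on the first year:
t(Senior) = 1 + 0.2·t(Senior) + 0.3·t(Trainee) + 0.35·t(Manager)
t(Trainee) = 1 + 0.3·t(Senior) + 0.2·t(Trainee) + 0.35·t(Manager)
t(Manager) = 1 + 0.2·t(Senior) + 0.35·t(Trainee) + 0.25·t(Manager)
Solving: t(Senior) = 6.0274, t(Trainee) = 6.0274, t(Manager) = 5.7534.
Expected years from Manager to Junior: 5.7534.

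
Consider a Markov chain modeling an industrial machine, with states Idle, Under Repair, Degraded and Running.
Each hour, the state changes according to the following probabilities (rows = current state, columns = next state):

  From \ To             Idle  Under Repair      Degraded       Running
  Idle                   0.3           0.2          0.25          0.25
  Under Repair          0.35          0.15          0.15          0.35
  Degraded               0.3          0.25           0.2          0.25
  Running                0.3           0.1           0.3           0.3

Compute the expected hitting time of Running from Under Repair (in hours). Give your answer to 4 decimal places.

Let t(s) be the expected number of hours to first reach Running from state s, with t(Running) = 0. Conditioning on the first hour:
t(Idle) = 1 + 0.3·t(Idle) + 0.2·t(Under Repair) + 0.25·t(Degraded)
t(Under Repair) = 1 + 0.35·t(Idle) + 0.15·t(Under Repair) + 0.15·t(Degraded)
t(Degraded) = 1 + 0.3·t(Idle) + 0.25·t(Under Repair) + 0.2·t(Degraded)
Solving: t(Idle) = 3.7025, t(Under Repair) = 3.3514, t(Degraded) = 3.6858.
Expected hours from Under Repair to Running: 3.3514.

3.3514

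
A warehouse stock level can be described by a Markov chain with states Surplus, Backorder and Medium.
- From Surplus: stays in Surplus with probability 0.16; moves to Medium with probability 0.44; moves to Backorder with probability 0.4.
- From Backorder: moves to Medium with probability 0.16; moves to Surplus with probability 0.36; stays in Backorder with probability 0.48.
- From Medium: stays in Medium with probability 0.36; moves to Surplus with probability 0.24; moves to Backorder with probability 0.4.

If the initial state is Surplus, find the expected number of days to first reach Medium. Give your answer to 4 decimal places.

Let t(s) be the expected number of days to first reach Medium from state s, with t(Medium) = 0. Conditioning on the first day:
t(Surplus) = 1 + 0.16·t(Surplus) + 0.4·t(Backorder)
t(Backorder) = 1 + 0.36·t(Surplus) + 0.48·t(Backorder)
Solving: t(Surplus) = 3.1421, t(Backorder) = 4.0984.
Expected days from Surplus to Medium: 3.1421.

3.1421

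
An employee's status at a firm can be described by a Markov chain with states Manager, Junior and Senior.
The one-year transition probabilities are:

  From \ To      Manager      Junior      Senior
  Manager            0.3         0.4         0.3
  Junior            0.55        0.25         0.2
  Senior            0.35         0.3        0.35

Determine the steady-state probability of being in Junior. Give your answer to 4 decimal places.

0.3233

Let the stationary distribution be π with π = πP and π_1 + π_2 + π_3 = 1.
π_1 = 0.3·π_1 + 0.55·π_2 + 0.35·π_3
π_2 = 0.4·π_1 + 0.25·π_2 + 0.3·π_3
Solving with the normalization constraint gives π = (0.3949, 0.3233, 0.2818).
So the stationary probability of Junior is 0.3233.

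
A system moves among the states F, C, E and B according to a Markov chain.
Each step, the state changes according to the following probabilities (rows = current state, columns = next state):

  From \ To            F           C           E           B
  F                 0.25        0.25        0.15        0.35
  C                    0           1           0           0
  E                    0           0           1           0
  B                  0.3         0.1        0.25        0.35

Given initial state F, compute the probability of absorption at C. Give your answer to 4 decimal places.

Let h(s) be the probability of absorption at C starting from transient state s. Then h(C) = 1 and h(E) = 0. By first-step analysis:
h(F) = 0.25·h(F) + 0.25·1 + 0.15·0 + 0.35·h(B)
h(B) = 0.3·h(F) + 0.1·1 + 0.25·0 + 0.35·h(B)
Solving: h(F) = 0.5163, h(B) = 0.3922.
Starting from F, the probability is 0.5163.

0.5163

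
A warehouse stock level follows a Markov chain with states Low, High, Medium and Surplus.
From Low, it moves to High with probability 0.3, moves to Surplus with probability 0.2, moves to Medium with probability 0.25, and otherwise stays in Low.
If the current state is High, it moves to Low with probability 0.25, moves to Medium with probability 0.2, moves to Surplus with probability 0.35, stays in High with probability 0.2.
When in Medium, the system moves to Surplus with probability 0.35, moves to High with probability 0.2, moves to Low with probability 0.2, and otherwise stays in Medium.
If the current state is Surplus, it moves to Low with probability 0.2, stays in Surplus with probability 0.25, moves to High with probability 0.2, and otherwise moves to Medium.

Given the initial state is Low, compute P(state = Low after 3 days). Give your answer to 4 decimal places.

0.2226

Propagate the distribution vector 3 days from Low.
After 0 days: (1.0000, 0.0000, 0.0000, 0.0000)
After 1 day: (0.2500, 0.3000, 0.2500, 0.2000)
After 2 days: (0.2275, 0.2250, 0.2550, 0.2925)
After 3 days: (0.2226, 0.2228, 0.2680, 0.2866)
P(in Low after 3 days) = 0.2226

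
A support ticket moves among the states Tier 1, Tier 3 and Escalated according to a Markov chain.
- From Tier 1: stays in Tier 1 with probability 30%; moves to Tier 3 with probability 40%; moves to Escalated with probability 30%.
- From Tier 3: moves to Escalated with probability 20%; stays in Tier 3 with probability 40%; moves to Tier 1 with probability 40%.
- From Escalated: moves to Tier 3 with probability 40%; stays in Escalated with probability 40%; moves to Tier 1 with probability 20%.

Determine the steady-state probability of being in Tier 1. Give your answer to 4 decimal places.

Let the stationary distribution be π with π = πP and π_1 + π_2 + π_3 = 1.
π_1 = 0.3·π_1 + 0.4·π_2 + 0.2·π_3
π_2 = 0.4·π_1 + 0.4·π_2 + 0.4·π_3
Solving with the normalization constraint gives π = (0.3111, 0.4000, 0.2889).
So the stationary probability of Tier 1 is 0.3111.

0.3111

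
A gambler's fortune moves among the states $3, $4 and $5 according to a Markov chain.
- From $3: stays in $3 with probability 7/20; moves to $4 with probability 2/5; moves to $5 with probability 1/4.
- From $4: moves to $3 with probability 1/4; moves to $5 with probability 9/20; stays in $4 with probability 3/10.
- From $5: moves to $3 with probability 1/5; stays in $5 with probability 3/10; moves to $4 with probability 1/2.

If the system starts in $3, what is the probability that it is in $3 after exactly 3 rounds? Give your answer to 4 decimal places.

Propagate the distribution vector 3 rounds from $3.
After 0 rounds: (1.0000, 0.0000, 0.0000)
After 1 round: (0.3500, 0.4000, 0.2500)
After 2 rounds: (0.2725, 0.3850, 0.3425)
After 3 rounds: (0.2601, 0.3958, 0.3441)
P(in $3 after 3 rounds) = 0.2601

0.2601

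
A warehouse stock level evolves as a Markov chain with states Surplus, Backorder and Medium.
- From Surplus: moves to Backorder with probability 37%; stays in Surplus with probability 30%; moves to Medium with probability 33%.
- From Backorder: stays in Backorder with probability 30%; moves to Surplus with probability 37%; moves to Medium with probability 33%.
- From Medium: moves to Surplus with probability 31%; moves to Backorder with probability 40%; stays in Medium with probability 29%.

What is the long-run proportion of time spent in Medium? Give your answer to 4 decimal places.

0.3173

Let the stationary distribution be π with π = πP and π_1 + π_2 + π_3 = 1.
π_1 = 0.3·π_1 + 0.37·π_2 + 0.31·π_3
π_2 = 0.37·π_1 + 0.3·π_2 + 0.4·π_3
Solving with the normalization constraint gives π = (0.3280, 0.3547, 0.3173).
So the stationary probability of Medium is 0.3173.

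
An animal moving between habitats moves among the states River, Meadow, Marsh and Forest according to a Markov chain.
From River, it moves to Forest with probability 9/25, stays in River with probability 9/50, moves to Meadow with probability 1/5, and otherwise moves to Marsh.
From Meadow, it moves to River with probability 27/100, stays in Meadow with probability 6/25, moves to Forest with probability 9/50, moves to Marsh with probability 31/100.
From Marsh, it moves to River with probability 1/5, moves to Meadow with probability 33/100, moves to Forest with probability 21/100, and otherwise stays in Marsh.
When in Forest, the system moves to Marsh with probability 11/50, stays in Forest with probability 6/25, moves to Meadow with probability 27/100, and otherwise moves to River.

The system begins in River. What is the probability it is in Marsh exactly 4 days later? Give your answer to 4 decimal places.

0.2633

Propagate the distribution vector 4 days from River.
After 0 days: (1.0000, 0.0000, 0.0000, 0.0000)
After 1 day: (0.1800, 0.2000, 0.2600, 0.3600)
After 2 days: (0.2356, 0.2670, 0.2556, 0.2418)
After 3 days: (0.2309, 0.2608, 0.2637, 0.2446)
After 4 days: (0.2308, 0.2618, 0.2633, 0.2441)
P(in Marsh after 4 days) = 0.2633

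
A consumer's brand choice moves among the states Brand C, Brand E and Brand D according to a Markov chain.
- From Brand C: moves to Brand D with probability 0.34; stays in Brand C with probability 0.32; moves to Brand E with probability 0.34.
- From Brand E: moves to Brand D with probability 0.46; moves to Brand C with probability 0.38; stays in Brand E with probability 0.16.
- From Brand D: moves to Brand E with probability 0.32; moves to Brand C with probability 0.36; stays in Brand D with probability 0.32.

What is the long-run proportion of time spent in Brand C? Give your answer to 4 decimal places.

0.3516

Let the stationary distribution be π with π = πP and π_1 + π_2 + π_3 = 1.
π_1 = 0.32·π_1 + 0.38·π_2 + 0.36·π_3
π_2 = 0.34·π_1 + 0.16·π_2 + 0.32·π_3
Solving with the normalization constraint gives π = (0.3516, 0.2819, 0.3665).
So the stationary probability of Brand C is 0.3516.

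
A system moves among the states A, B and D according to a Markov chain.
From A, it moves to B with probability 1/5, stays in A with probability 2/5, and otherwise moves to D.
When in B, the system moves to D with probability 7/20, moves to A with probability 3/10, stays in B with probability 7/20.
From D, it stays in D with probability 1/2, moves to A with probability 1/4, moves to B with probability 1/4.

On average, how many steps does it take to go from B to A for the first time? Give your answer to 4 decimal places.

3.5789

Let t(s) be the expected number of steps to first reach A from state s, with t(A) = 0. Conditioning on the first step:
t(B) = 1 + 0.35·t(B) + 0.35·t(D)
t(D) = 1 + 0.25·t(B) + 0.5·t(D)
Solving: t(B) = 3.5789, t(D) = 3.7895.
Expected steps from B to A: 3.5789.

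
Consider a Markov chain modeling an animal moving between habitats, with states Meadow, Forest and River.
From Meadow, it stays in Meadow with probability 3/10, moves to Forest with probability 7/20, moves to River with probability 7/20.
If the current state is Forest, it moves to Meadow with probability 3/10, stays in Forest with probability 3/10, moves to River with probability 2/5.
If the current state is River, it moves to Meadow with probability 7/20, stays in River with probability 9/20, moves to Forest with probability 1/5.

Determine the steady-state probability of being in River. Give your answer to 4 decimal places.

Let the stationary distribution be π with π = πP and π_1 + π_2 + π_3 = 1.
π_1 = 0.3·π_1 + 0.3·π_2 + 0.35·π_3
π_2 = 0.35·π_1 + 0.3·π_2 + 0.2·π_3
Solving with the normalization constraint gives π = (0.3202, 0.2756, 0.4042).
So the stationary probability of River is 0.4042.

0.4042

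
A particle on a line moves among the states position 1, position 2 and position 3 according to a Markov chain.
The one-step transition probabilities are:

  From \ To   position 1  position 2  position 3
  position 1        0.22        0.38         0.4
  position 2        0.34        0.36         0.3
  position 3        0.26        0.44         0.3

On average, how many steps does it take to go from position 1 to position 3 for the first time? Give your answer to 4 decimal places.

Let t(s) be the expected number of steps to first reach position 3 from state s, with t(position 3) = 0. Conditioning on the first step:
t(position 1) = 1 + 0.22·t(position 1) + 0.38·t(position 2)
t(position 2) = 1 + 0.34·t(position 1) + 0.36·t(position 2)
Solving: t(position 1) = 2.7568, t(position 2) = 3.0270.
Expected steps from position 1 to position 3: 2.7568.

2.7568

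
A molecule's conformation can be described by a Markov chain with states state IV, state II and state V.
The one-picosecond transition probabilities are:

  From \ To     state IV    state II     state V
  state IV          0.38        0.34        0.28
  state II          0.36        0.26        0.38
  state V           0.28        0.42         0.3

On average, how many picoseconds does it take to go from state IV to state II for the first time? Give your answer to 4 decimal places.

Let t(s) be the expected number of picoseconds to first reach state II from state s, with t(state II) = 0. Conditioning on the first picosecond:
t(state IV) = 1 + 0.38·t(state IV) + 0.28·t(state V)
t(state V) = 1 + 0.28·t(state IV) + 0.3·t(state V)
Solving: t(state IV) = 2.7559, t(state V) = 2.5309.
Expected picoseconds from state IV to state II: 2.7559.

2.7559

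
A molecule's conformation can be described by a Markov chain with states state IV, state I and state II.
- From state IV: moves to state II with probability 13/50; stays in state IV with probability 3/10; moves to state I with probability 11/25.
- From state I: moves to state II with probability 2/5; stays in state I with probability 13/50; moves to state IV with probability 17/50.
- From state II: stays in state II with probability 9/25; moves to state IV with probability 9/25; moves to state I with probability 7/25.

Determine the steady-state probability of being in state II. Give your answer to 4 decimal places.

Let the stationary distribution be π with π = πP and π_1 + π_2 + π_3 = 1.
π_1 = 0.3·π_1 + 0.34·π_2 + 0.36·π_3
π_2 = 0.44·π_1 + 0.26·π_2 + 0.28·π_3
Solving with the normalization constraint gives π = (0.3335, 0.3268, 0.3397).
So the stationary probability of state II is 0.3397.

0.3397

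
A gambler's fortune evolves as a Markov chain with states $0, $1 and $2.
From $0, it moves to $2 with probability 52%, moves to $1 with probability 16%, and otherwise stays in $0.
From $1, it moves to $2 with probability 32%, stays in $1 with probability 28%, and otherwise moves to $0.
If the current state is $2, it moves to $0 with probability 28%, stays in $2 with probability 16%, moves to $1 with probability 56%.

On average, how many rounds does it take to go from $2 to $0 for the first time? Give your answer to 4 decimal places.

Let t(s) be the expected number of rounds to first reach $0 from state s, with t($0) = 0. Conditioning on the first round:
t($1) = 1 + 0.28·t($1) + 0.32·t($2)
t($2) = 1 + 0.56·t($1) + 0.16·t($2)
Solving: t($1) = 2.7256, t($2) = 3.0075.
Expected rounds from $2 to $0: 3.0075.

3.0075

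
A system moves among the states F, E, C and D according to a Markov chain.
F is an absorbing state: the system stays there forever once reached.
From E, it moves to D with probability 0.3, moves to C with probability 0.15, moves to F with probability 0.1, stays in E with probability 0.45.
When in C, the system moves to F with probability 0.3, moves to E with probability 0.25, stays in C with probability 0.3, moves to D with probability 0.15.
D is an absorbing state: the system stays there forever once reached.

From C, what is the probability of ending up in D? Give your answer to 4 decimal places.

0.4532

Let h(s) be the probability of absorption at D starting from transient state s. Then h(D) = 1 and h(F) = 0. By first-step analysis:
h(E) = 0.1·0 + 0.45·h(E) + 0.15·h(C) + 0.3·1
h(C) = 0.3·0 + 0.25·h(E) + 0.3·h(C) + 0.15·1
Solving: h(E) = 0.6691, h(C) = 0.4532.
Starting from C, the probability is 0.4532.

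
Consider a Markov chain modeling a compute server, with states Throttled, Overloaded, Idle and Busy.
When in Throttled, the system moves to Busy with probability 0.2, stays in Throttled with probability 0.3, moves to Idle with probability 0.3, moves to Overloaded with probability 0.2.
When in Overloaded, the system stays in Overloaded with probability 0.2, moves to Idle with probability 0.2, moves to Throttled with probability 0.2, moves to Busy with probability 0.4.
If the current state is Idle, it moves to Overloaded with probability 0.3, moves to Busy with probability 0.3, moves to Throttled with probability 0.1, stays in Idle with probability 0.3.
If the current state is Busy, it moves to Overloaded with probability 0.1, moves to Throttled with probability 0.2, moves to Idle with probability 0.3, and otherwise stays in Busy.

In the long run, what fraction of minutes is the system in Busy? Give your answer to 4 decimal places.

Let the stationary distribution be π with π = πP and π_1 + π_2 + π_3 + π_4 = 1.
π_1 = 0.3·π_1 + 0.2·π_2 + 0.1·π_3 + 0.2·π_4
π_2 = 0.2·π_1 + 0.2·π_2 + 0.3·π_3 + 0.1·π_4
π_3 = 0.3·π_1 + 0.2·π_2 + 0.3·π_3 + 0.3·π_4
Solving with the normalization constraint gives π = (0.1911, 0.1947, 0.2805, 0.3337).
So the stationary probability of Busy is 0.3337.

0.3337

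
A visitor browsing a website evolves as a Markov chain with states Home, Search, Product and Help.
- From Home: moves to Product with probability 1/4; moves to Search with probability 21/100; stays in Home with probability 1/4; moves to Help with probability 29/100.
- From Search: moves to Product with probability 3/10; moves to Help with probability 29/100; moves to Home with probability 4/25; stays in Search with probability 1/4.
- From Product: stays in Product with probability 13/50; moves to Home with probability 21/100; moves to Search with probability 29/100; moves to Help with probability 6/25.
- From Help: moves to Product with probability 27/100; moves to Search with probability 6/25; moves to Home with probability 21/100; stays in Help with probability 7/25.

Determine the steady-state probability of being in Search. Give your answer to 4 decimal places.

Let the stationary distribution be π with π = πP and π_1 + π_2 + π_3 + π_4 = 1.
π_1 = 0.25·π_1 + 0.16·π_2 + 0.21·π_3 + 0.21·π_4
π_2 = 0.21·π_1 + 0.25·π_2 + 0.29·π_3 + 0.24·π_4
π_3 = 0.25·π_1 + 0.3·π_2 + 0.26·π_3 + 0.27·π_4
Solving with the normalization constraint gives π = (0.2057, 0.2499, 0.2707, 0.2737).
So the stationary probability of Search is 0.2499.

0.2499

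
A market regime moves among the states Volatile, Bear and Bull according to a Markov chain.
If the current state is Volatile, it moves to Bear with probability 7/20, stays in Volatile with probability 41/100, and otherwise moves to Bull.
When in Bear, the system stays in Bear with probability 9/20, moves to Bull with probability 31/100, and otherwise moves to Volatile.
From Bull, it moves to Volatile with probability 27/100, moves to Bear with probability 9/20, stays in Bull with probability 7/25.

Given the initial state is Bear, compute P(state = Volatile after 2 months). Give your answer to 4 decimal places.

Sum over the intermediate state after 1 month:
P = P(Bear→Volatile)·P(Volatile→Volatile) + P(Bear→Bear)·P(Bear→Volatile) + P(Bear→Bull)·P(Bull→Volatile)
  = 0.24×0.41 + 0.45×0.24 + 0.31×0.27
  = 0.0984 + 0.1080 + 0.0837 = 0.2901

0.2901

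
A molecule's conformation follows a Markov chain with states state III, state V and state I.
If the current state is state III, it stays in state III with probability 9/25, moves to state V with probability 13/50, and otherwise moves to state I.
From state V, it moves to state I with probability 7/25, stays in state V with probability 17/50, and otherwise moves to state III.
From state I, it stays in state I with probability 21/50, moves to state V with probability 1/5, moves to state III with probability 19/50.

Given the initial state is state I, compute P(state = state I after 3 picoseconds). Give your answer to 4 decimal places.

0.3700

Propagate the distribution vector 3 picoseconds from state I.
After 0 picoseconds: (0.0000, 0.0000, 1.0000)
After 1 picosecond: (0.3800, 0.2000, 0.4200)
After 2 picoseconds: (0.3724, 0.2508, 0.3768)
After 3 picoseconds: (0.3726, 0.2575, 0.3700)
P(in state I after 3 picoseconds) = 0.3700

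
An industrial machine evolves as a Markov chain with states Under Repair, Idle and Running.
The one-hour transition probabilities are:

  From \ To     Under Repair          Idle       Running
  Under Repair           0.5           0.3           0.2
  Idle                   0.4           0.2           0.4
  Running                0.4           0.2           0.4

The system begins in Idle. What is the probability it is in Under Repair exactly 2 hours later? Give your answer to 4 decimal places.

Sum over the intermediate state after 1 hour:
P = P(Idle→Under Repair)·P(Under Repair→Under Repair) + P(Idle→Idle)·P(Idle→Under Repair) + P(Idle→Running)·P(Running→Under Repair)
  = 0.4×0.5 + 0.2×0.4 + 0.4×0.4
  = 0.2000 + 0.0800 + 0.1600 = 0.4400

0.4400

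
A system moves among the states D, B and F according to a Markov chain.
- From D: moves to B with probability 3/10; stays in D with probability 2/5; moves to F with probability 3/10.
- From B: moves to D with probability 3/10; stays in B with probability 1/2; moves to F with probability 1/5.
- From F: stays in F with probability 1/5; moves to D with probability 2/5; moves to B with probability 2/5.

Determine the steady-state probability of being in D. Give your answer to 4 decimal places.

0.3596

Let the stationary distribution be π with π = πP and π_1 + π_2 + π_3 = 1.
π_1 = 0.4·π_1 + 0.3·π_2 + 0.4·π_3
π_2 = 0.3·π_1 + 0.5·π_2 + 0.4·π_3
Solving with the normalization constraint gives π = (0.3596, 0.4045, 0.2360).
So the stationary probability of D is 0.3596.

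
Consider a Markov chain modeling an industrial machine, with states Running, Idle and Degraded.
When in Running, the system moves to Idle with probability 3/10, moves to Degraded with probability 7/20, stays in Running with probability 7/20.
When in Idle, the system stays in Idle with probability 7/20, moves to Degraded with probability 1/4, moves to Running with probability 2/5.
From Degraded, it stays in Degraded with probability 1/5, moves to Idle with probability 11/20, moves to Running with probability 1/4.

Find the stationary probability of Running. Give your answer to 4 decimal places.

0.3423

Let the stationary distribution be π with π = πP and π_1 + π_2 + π_3 = 1.
π_1 = 0.35·π_1 + 0.4·π_2 + 0.25·π_3
π_2 = 0.3·π_1 + 0.35·π_2 + 0.55·π_3
Solving with the normalization constraint gives π = (0.3423, 0.3870, 0.2707).
So the stationary probability of Running is 0.3423.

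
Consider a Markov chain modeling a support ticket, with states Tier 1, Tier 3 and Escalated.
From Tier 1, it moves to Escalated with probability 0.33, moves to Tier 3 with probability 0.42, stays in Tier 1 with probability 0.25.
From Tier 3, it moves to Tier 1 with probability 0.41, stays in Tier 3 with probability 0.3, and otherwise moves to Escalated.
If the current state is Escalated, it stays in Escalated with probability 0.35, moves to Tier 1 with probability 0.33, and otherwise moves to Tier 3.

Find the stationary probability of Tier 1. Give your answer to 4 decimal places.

Let the stationary distribution be π with π = πP and π_1 + π_2 + π_3 = 1.
π_1 = 0.25·π_1 + 0.41·π_2 + 0.33·π_3
π_2 = 0.42·π_1 + 0.3·π_2 + 0.32·π_3
Solving with the normalization constraint gives π = (0.3312, 0.3462, 0.3226).
So the stationary probability of Tier 1 is 0.3312.

0.3312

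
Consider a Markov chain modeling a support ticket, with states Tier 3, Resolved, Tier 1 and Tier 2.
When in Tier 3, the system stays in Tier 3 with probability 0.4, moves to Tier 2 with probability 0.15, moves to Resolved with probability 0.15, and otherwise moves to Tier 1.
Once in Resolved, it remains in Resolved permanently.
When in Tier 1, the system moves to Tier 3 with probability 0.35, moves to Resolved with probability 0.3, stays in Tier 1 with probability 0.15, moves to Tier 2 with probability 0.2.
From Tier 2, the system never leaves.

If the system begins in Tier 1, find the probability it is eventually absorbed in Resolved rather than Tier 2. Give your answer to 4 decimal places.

Let h(s) be the probability of absorption at Resolved starting from transient state s. Then h(Resolved) = 1 and h(Tier 2) = 0. By first-step analysis:
h(Tier 3) = 0.4·h(Tier 3) + 0.15·1 + 0.3·h(Tier 1) + 0.15·0
h(Tier 1) = 0.35·h(Tier 3) + 0.3·1 + 0.15·h(Tier 1) + 0.2·0
Solving: h(Tier 3) = 0.5370, h(Tier 1) = 0.5741.
Starting from Tier 1, the probability is 0.5741.

0.5741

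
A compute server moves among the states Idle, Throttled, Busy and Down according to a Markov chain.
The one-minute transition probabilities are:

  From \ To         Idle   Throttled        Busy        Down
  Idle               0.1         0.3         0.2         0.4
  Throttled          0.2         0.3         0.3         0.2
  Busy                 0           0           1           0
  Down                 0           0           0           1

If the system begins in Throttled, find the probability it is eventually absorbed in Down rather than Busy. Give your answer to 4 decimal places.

Let h(s) be the probability of absorption at Down starting from transient state s. Then h(Down) = 1 and h(Busy) = 0. By first-step analysis:
h(Idle) = 0.1·h(Idle) + 0.3·h(Throttled) + 0.2·0 + 0.4·1
h(Throttled) = 0.2·h(Idle) + 0.3·h(Throttled) + 0.3·0 + 0.2·1
Solving: h(Idle) = 0.5965, h(Throttled) = 0.4561.
Starting from Throttled, the probability is 0.4561.

0.4561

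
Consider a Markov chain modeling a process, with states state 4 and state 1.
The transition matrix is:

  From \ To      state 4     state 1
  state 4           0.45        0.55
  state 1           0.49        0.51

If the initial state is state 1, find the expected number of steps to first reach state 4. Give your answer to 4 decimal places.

Let t(s) be the expected number of steps to first reach state 4 from state s, with t(state 4) = 0. Conditioning on the first step:
t(state 1) = 1 + 0.51·t(state 1)
Solving: t(state 1) = 2.0408.
Expected steps from state 1 to state 4: 2.0408.

2.0408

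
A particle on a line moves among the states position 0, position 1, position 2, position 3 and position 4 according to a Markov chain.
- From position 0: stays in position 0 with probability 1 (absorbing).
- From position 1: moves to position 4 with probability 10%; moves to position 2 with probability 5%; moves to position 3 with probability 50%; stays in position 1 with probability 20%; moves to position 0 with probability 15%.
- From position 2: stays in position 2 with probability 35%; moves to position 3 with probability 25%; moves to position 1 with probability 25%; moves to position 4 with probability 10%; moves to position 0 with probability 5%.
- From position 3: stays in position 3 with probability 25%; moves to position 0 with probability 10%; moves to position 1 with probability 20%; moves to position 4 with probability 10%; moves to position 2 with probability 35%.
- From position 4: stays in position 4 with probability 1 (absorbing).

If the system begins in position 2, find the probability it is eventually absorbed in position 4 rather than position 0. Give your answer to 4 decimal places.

0.5329

Let h(s) be the probability of absorption at position 4 starting from transient state s. Then h(position 4) = 1 and h(position 0) = 0. By first-step analysis:
h(position 1) = 0.15·0 + 0.2·h(position 1) + 0.05·h(position 2) + 0.5·h(position 3) + 0.1·1
h(position 2) = 0.05·0 + 0.25·h(position 1) + 0.35·h(position 2) + 0.25·h(position 3) + 0.1·1
h(position 3) = 0.1·0 + 0.2·h(position 1) + 0.35·h(position 2) + 0.25·h(position 3) + 0.1·1
Solving: h(position 1) = 0.4765, h(position 2) = 0.5329, h(position 3) = 0.5091.
Starting from position 2, the probability is 0.5329.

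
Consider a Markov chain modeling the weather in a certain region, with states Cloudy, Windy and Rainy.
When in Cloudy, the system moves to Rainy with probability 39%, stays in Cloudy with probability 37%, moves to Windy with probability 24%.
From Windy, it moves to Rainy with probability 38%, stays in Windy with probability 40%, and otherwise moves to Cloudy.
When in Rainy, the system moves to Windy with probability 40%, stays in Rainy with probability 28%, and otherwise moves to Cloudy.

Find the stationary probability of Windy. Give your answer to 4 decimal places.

Let the stationary distribution be π with π = πP and π_1 + π_2 + π_3 = 1.
π_1 = 0.37·π_1 + 0.22·π_2 + 0.32·π_3
π_2 = 0.24·π_1 + 0.4·π_2 + 0.4·π_3
Solving with the normalization constraint gives π = (0.2998, 0.3520, 0.3482).
So the stationary probability of Windy is 0.3520.

0.3520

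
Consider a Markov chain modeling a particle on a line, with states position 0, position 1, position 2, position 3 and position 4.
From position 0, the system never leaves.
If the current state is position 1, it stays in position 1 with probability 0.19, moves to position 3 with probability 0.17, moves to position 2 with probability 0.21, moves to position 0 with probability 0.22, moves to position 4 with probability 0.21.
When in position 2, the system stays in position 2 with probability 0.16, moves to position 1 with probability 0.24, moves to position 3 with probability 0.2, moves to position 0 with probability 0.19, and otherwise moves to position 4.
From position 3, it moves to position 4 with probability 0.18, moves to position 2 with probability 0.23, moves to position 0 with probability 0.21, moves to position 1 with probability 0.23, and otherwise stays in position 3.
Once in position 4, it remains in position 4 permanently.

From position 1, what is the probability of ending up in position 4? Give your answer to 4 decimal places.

Let h(s) be the probability of absorption at position 4 starting from transient state s. Then h(position 4) = 1 and h(position 0) = 0. By first-step analysis:
h(position 1) = 0.22·0 + 0.19·h(position 1) + 0.21·h(position 2) + 0.17·h(position 3) + 0.21·1
h(position 2) = 0.19·0 + 0.24·h(position 1) + 0.16·h(position 2) + 0.2·h(position 3) + 0.21·1
h(position 3) = 0.21·0 + 0.23·h(position 1) + 0.23·h(position 2) + 0.15·h(position 3) + 0.18·1
Solving: h(position 1) = 0.4912, h(position 2) = 0.5049, h(position 3) = 0.4813.
Starting from position 1, the probability is 0.4912.

0.4912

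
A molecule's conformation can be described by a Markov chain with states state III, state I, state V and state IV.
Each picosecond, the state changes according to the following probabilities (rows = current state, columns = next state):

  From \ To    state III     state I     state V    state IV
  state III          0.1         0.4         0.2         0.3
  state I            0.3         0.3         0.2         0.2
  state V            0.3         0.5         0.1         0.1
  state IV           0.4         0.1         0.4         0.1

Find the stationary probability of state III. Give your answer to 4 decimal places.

0.2655

Let the stationary distribution be π with π = πP and π_1 + π_2 + π_3 + π_4 = 1.
π_1 = 0.1·π_1 + 0.3·π_2 + 0.3·π_3 + 0.4·π_4
π_2 = 0.4·π_1 + 0.3·π_2 + 0.5·π_3 + 0.1·π_4
π_3 = 0.2·π_1 + 0.2·π_2 + 0.1·π_3 + 0.4·π_4
Solving with the normalization constraint gives π = (0.2655, 0.3324, 0.2157, 0.1863).
So the stationary probability of state III is 0.2655.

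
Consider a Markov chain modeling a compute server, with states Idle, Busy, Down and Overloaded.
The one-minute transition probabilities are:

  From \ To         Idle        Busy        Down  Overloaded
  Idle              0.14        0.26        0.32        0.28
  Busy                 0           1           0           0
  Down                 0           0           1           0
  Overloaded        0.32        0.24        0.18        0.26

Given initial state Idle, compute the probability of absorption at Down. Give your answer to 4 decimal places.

0.5252

Let h(s) be the probability of absorption at Down starting from transient state s. Then h(Down) = 1 and h(Busy) = 0. By first-step analysis:
h(Idle) = 0.14·h(Idle) + 0.26·0 + 0.32·1 + 0.28·h(Overloaded)
h(Overloaded) = 0.32·h(Idle) + 0.24·0 + 0.18·1 + 0.26·h(Overloaded)
Solving: h(Idle) = 0.5252, h(Overloaded) = 0.4704.
Starting from Idle, the probability is 0.5252.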